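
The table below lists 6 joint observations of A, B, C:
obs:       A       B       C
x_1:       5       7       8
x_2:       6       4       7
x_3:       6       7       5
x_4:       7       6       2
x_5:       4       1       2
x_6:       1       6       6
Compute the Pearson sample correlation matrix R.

Step 1 — column means:
  mean(A) = (5 + 6 + 6 + 7 + 4 + 1) / 6 = 29/6 = 4.8333
  mean(B) = (7 + 4 + 7 + 6 + 1 + 6) / 6 = 31/6 = 5.1667
  mean(C) = (8 + 7 + 5 + 2 + 2 + 6) / 6 = 30/6 = 5

Step 2 — sample variances and covariances s[i,j] = (1/(n-1)) · Σ_k (x_{k,i} - mean_i) · (x_{k,j} - mean_j), with n-1 = 5:
  s[A,A] = ((0.1667)·(0.1667) + (1.1667)·(1.1667) + (1.1667)·(1.1667) + (2.1667)·(2.1667) + (-0.8333)·(-0.8333) + (-3.8333)·(-3.8333)) / 5 = 22.8333/5 = 4.5667
  s[A,B] = ((0.1667)·(1.8333) + (1.1667)·(-1.1667) + (1.1667)·(1.8333) + (2.1667)·(0.8333) + (-0.8333)·(-4.1667) + (-3.8333)·(0.8333)) / 5 = 3.1667/5 = 0.6333
  s[A,C] = ((0.1667)·(3) + (1.1667)·(2) + (1.1667)·(0) + (2.1667)·(-3) + (-0.8333)·(-3) + (-3.8333)·(1)) / 5 = -5/5 = -1
  s[B,B] = ((1.8333)·(1.8333) + (-1.1667)·(-1.1667) + (1.8333)·(1.8333) + (0.8333)·(0.8333) + (-4.1667)·(-4.1667) + (0.8333)·(0.8333)) / 5 = 26.8333/5 = 5.3667
  s[B,C] = ((1.8333)·(3) + (-1.1667)·(2) + (1.8333)·(0) + (0.8333)·(-3) + (-4.1667)·(-3) + (0.8333)·(1)) / 5 = 14/5 = 2.8
  s[C,C] = ((3)·(3) + (2)·(2) + (0)·(0) + (-3)·(-3) + (-3)·(-3) + (1)·(1)) / 5 = 32/5 = 6.4
  Sample standard deviations s_i = √(s[i,i]):
  s(A) = √(4.5667) = 2.137
  s(B) = √(5.3667) = 2.3166
  s(C) = √(6.4) = 2.5298

Step 3 — r_{ij} = s_{ij} / (s_i · s_j):
  r[A,A] = 1 (diagonal).
  r[A,B] = 0.6333 / (2.137 · 2.3166) = 0.6333 / 4.9505 = 0.1279
  r[A,C] = -1 / (2.137 · 2.5298) = -1 / 5.4062 = -0.185
  r[B,B] = 1 (diagonal).
  r[B,C] = 2.8 / (2.3166 · 2.5298) = 2.8 / 5.8606 = 0.4778
  r[C,C] = 1 (diagonal).

R is symmetric with unit diagonal. Assembling:

R = [[1, 0.1279, -0.185],
 [0.1279, 1, 0.4778],
 [-0.185, 0.4778, 1]]


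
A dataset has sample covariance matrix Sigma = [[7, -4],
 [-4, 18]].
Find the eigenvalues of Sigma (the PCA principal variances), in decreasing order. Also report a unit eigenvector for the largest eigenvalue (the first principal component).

Step 1 — characteristic polynomial of 2×2 Sigma:
  det(Sigma - λI) = λ² - trace · λ + det = 0.
  trace = 7 + 18 = 25, det = 7·18 - (-4)² = 110.
Step 2 — discriminant:
  Δ = trace² - 4·det = 625 - 440 = 185.
Step 3 — eigenvalues:
  λ = (trace ± √Δ)/2 = (25 ± 13.6015)/2,
  λ_1 = 19.3007,  λ_2 = 5.6993.

Step 4 — unit eigenvector for λ_1: solve (Sigma - λ_1 I)v = 0. First row:
  (7 - 19.3007)·v_x + (-4)·v_y = 0, i.e. (-12.3007)·v_x + (-4)·v_y = 0,
  so v ∝ (b, λ_1 - a) = (-4, 12.3007); multiply by -1 so the first entry is positive: u = (4, -12.3007).
  ||u|| = √((4)² + (-12.3007)²) = √(167.3081) ≈ 12.9348,
  v_1 = u/||u|| ≈ (0.3092, -0.951) (||v_1|| = 1).

λ_1 = 19.3007,  λ_2 = 5.6993;  v_1 ≈ (0.3092, -0.951)


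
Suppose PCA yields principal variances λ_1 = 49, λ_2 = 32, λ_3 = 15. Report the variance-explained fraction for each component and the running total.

Step 1 — total variance = trace(Sigma) = Σ λ_i = 49 + 32 + 15 = 96.

Step 2 — fraction explained by component i = λ_i / Σ λ:
  PC1: 49/96 = 0.5104
  PC2: 32/96 = 0.3333
  PC3: 15/96 = 0.1562

Step 3 — cumulative fraction after k components = (λ_1 + ... + λ_k) / Σ λ:
  k = 1: 49/96 = 0.5104
  k = 2: (49 + 32)/96 = 81/96 = 0.8438
  k = 3: (49 + 32 + 15)/96 = 96/96 = 1

Summary (fraction, with percent):

explained: PC1 0.5104 (51.04%), PC2 0.3333 (33.33%), PC3 0.1562 (15.62%);  cumulative: 0.5104, 0.8438, 1


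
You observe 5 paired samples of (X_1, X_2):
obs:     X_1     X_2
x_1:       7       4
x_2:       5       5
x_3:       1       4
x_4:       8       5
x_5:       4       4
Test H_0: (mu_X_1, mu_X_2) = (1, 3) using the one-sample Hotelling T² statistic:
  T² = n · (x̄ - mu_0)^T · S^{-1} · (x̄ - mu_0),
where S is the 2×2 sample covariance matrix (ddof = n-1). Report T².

Step 1 — sample mean vector:
  mean(X_1) = (7 + 5 + 1 + 8 + 4) / 5 = 25/5 = 5
  mean(X_2) = (4 + 5 + 4 + 5 + 4) / 5 = 22/5 = 4.4
  x̄ = (5, 4.4),  deviation x̄ - mu_0 = (5, 4.4) - (1, 3) = (4, 1.4).

Step 2 — sample covariance matrix, S[i,j] = (1/(n-1)) · Σ_k (x_{k,i} - mean_i) · (x_{k,j} - mean_j), divisor n-1 = 4:
  S[X_1,X_1] = ((2)·(2) + (0)·(0) + (-4)·(-4) + (3)·(3) + (-1)·(-1)) / 4 = 30/4 = 7.5
  S[X_1,X_2] = ((2)·(-0.4) + (0)·(0.6) + (-4)·(-0.4) + (3)·(0.6) + (-1)·(-0.4)) / 4 = 3/4 = 0.75
  S[X_2,X_2] = ((-0.4)·(-0.4) + (0.6)·(0.6) + (-0.4)·(-0.4) + (0.6)·(0.6) + (-0.4)·(-0.4)) / 4 = 1.2/4 = 0.3
  S = [[7.5, 0.75],
 [0.75, 0.3]].

Step 3 — invert S. det(S) = 7.5·0.3 - (0.75)² = 1.6875.
  S^{-1} = (1/det) · [[d, -b], [-b, a]] = [[0.1778, -0.4444],
 [-0.4444, 4.4444]].

Step 4 — quadratic form (x̄ - mu_0)^T · S^{-1} · (x̄ - mu_0):
  S^{-1} · (x̄ - mu_0) = (0.0889, 4.4444),
  (x̄ - mu_0)^T · [...] = (4)·(0.0889) + (1.4)·(4.4444) = 6.5778.

Step 5 — scale by n: T² = 5 · 6.5778 = 32.8889.

T² ≈ 32.8889


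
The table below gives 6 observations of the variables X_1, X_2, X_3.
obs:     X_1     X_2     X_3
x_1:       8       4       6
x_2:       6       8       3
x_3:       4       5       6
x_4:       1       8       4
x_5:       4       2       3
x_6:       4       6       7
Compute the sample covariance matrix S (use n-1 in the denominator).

Step 1 — column means:
  mean(X_1) = (8 + 6 + 4 + 1 + 4 + 4) / 6 = 27/6 = 4.5
  mean(X_2) = (4 + 8 + 5 + 8 + 2 + 6) / 6 = 33/6 = 5.5
  mean(X_3) = (6 + 3 + 6 + 4 + 3 + 7) / 6 = 29/6 = 4.8333

Step 2 — sample covariance S[i,j] = (1/(n-1)) · Σ_k (x_{k,i} - mean_i) · (x_{k,j} - mean_j), with n-1 = 5.
  S[X_1,X_1] = ((3.5)·(3.5) + (1.5)·(1.5) + (-0.5)·(-0.5) + (-3.5)·(-3.5) + (-0.5)·(-0.5) + (-0.5)·(-0.5)) / 5 = 27.5/5 = 5.5
  S[X_1,X_2] = ((3.5)·(-1.5) + (1.5)·(2.5) + (-0.5)·(-0.5) + (-3.5)·(2.5) + (-0.5)·(-3.5) + (-0.5)·(0.5)) / 5 = -8.5/5 = -1.7
  S[X_1,X_3] = ((3.5)·(1.1667) + (1.5)·(-1.8333) + (-0.5)·(1.1667) + (-3.5)·(-0.8333) + (-0.5)·(-1.8333) + (-0.5)·(2.1667)) / 5 = 3.5/5 = 0.7
  S[X_2,X_2] = ((-1.5)·(-1.5) + (2.5)·(2.5) + (-0.5)·(-0.5) + (2.5)·(2.5) + (-3.5)·(-3.5) + (0.5)·(0.5)) / 5 = 27.5/5 = 5.5
  S[X_2,X_3] = ((-1.5)·(1.1667) + (2.5)·(-1.8333) + (-0.5)·(1.1667) + (2.5)·(-0.8333) + (-3.5)·(-1.8333) + (0.5)·(2.1667)) / 5 = -1.5/5 = -0.3
  S[X_3,X_3] = ((1.1667)·(1.1667) + (-1.8333)·(-1.8333) + (1.1667)·(1.1667) + (-0.8333)·(-0.8333) + (-1.8333)·(-1.8333) + (2.1667)·(2.1667)) / 5 = 14.8333/5 = 2.9667

S is symmetric (S[j,i] = S[i,j]). Assembling:

S = [[5.5, -1.7, 0.7],
 [-1.7, 5.5, -0.3],
 [0.7, -0.3, 2.9667]]


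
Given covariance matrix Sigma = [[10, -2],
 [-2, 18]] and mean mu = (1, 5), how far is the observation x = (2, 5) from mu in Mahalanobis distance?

Step 1 — centre the observation: (x - mu) = (1, 0).

Step 2 — invert Sigma. det(Sigma) = 10·18 - (-2)² = 176.
  Sigma^{-1} = (1/det) · [[d, -b], [-b, a]] = [[0.1023, 0.0114],
 [0.0114, 0.0568]].

Step 3 — form the quadratic (x - mu)^T · Sigma^{-1} · (x - mu):
  Sigma^{-1} · (x - mu) = (0.1023, 0.0114).
  (x - mu)^T · [Sigma^{-1} · (x - mu)] = (1)·(0.1023) + (0)·(0.0114) = 0.1023.

Step 4 — take square root: d = √(0.1023) ≈ 0.3198.

d(x, mu) = √(0.1023) ≈ 0.3198


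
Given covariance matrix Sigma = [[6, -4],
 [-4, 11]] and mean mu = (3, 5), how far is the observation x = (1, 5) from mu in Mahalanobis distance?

Step 1 — centre the observation: (x - mu) = (-2, 0).

Step 2 — invert Sigma. det(Sigma) = 6·11 - (-4)² = 50.
  Sigma^{-1} = (1/det) · [[d, -b], [-b, a]] = [[0.22, 0.08],
 [0.08, 0.12]].

Step 3 — form the quadratic (x - mu)^T · Sigma^{-1} · (x - mu):
  Sigma^{-1} · (x - mu) = (-0.44, -0.16).
  (x - mu)^T · [Sigma^{-1} · (x - mu)] = (-2)·(-0.44) + (0)·(-0.16) = 0.88.

Step 4 — take square root: d = √(0.88) ≈ 0.9381.

d(x, mu) = √(0.88) ≈ 0.9381


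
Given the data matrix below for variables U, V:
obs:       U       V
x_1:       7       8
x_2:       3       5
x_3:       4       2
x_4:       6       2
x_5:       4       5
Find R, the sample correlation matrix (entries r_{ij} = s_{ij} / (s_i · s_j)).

Step 1 — column means:
  mean(U) = (7 + 3 + 4 + 6 + 4) / 5 = 24/5 = 4.8
  mean(V) = (8 + 5 + 2 + 2 + 5) / 5 = 22/5 = 4.4

Step 2 — sample variances and covariances s[i,j] = (1/(n-1)) · Σ_k (x_{k,i} - mean_i) · (x_{k,j} - mean_j), with n-1 = 4:
  s[U,U] = ((2.2)·(2.2) + (-1.8)·(-1.8) + (-0.8)·(-0.8) + (1.2)·(1.2) + (-0.8)·(-0.8)) / 4 = 10.8/4 = 2.7
  s[U,V] = ((2.2)·(3.6) + (-1.8)·(0.6) + (-0.8)·(-2.4) + (1.2)·(-2.4) + (-0.8)·(0.6)) / 4 = 5.4/4 = 1.35
  s[V,V] = ((3.6)·(3.6) + (0.6)·(0.6) + (-2.4)·(-2.4) + (-2.4)·(-2.4) + (0.6)·(0.6)) / 4 = 25.2/4 = 6.3
  Sample standard deviations s_i = √(s[i,i]):
  s(U) = √(2.7) = 1.6432
  s(V) = √(6.3) = 2.51

Step 3 — r_{ij} = s_{ij} / (s_i · s_j):
  r[U,U] = 1 (diagonal).
  r[U,V] = 1.35 / (1.6432 · 2.51) = 1.35 / 4.1243 = 0.3273
  r[V,V] = 1 (diagonal).

R is symmetric with unit diagonal. Assembling:

R = [[1, 0.3273],
 [0.3273, 1]]


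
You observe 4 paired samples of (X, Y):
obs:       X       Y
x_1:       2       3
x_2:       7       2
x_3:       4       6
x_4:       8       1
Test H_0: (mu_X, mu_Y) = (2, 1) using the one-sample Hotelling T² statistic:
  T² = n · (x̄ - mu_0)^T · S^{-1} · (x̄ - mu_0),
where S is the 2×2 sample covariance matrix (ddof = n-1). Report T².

Step 1 — sample mean vector:
  mean(X) = (2 + 7 + 4 + 8) / 4 = 21/4 = 5.25
  mean(Y) = (3 + 2 + 6 + 1) / 4 = 12/4 = 3
  x̄ = (5.25, 3),  deviation x̄ - mu_0 = (5.25, 3) - (2, 1) = (3.25, 2).

Step 2 — sample covariance matrix, S[i,j] = (1/(n-1)) · Σ_k (x_{k,i} - mean_i) · (x_{k,j} - mean_j), divisor n-1 = 3:
  S[X,X] = ((-3.25)·(-3.25) + (1.75)·(1.75) + (-1.25)·(-1.25) + (2.75)·(2.75)) / 3 = 22.75/3 = 7.5833
  S[X,Y] = ((-3.25)·(0) + (1.75)·(-1) + (-1.25)·(3) + (2.75)·(-2)) / 3 = -11/3 = -3.6667
  S[Y,Y] = ((0)·(0) + (-1)·(-1) + (3)·(3) + (-2)·(-2)) / 3 = 14/3 = 4.6667
  S = [[7.5833, -3.6667],
 [-3.6667, 4.6667]].

Step 3 — invert S. det(S) = 7.5833·4.6667 - (-3.6667)² = 21.9444.
  S^{-1} = (1/det) · [[d, -b], [-b, a]] = [[0.2127, 0.1671],
 [0.1671, 0.3456]].

Step 4 — quadratic form (x̄ - mu_0)^T · S^{-1} · (x̄ - mu_0):
  S^{-1} · (x̄ - mu_0) = (1.0253, 1.2342),
  (x̄ - mu_0)^T · [...] = (3.25)·(1.0253) + (2)·(1.2342) = 5.8006.

Step 5 — scale by n: T² = 4 · 5.8006 = 23.2025.

T² ≈ 23.2025


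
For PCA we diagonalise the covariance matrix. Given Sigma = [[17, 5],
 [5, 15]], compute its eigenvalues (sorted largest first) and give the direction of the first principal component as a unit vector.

Step 1 — characteristic polynomial of 2×2 Sigma:
  det(Sigma - λI) = λ² - trace · λ + det = 0.
  trace = 17 + 15 = 32, det = 17·15 - (5)² = 230.
Step 2 — discriminant:
  Δ = trace² - 4·det = 1024 - 920 = 104.
Step 3 — eigenvalues:
  λ = (trace ± √Δ)/2 = (32 ± 10.198)/2,
  λ_1 = 21.099,  λ_2 = 10.901.

Step 4 — unit eigenvector for λ_1: solve (Sigma - λ_1 I)v = 0. First row:
  (17 - 21.099)·v_x + (5)·v_y = 0, i.e. (-4.099)·v_x + (5)·v_y = 0,
  so v ∝ (b, λ_1 - a) = (5, 4.099) = u.
  ||u|| = √((5)² + (4.099)²) = √(41.802) ≈ 6.4654,
  v_1 = u/||u|| ≈ (0.7733, 0.634) (||v_1|| = 1).

λ_1 = 21.099,  λ_2 = 10.901;  v_1 ≈ (0.7733, 0.634)


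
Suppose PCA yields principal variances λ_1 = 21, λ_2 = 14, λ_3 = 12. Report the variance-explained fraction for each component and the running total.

Step 1 — total variance = trace(Sigma) = Σ λ_i = 21 + 14 + 12 = 47.

Step 2 — fraction explained by component i = λ_i / Σ λ:
  PC1: 21/47 = 0.4468
  PC2: 14/47 = 0.2979
  PC3: 12/47 = 0.2553

Step 3 — cumulative fraction after k components = (λ_1 + ... + λ_k) / Σ λ:
  k = 1: 21/47 = 0.4468
  k = 2: (21 + 14)/47 = 35/47 = 0.7447
  k = 3: (21 + 14 + 12)/47 = 47/47 = 1

Summary (fraction, with percent):

explained: PC1 0.4468 (44.68%), PC2 0.2979 (29.79%), PC3 0.2553 (25.53%);  cumulative: 0.4468, 0.7447, 1


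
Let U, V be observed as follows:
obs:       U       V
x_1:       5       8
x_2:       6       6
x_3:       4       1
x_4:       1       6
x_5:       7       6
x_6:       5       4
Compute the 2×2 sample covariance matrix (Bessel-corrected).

Step 1 — column means:
  mean(U) = (5 + 6 + 4 + 1 + 7 + 5) / 6 = 28/6 = 4.6667
  mean(V) = (8 + 6 + 1 + 6 + 6 + 4) / 6 = 31/6 = 5.1667

Step 2 — sample covariance S[i,j] = (1/(n-1)) · Σ_k (x_{k,i} - mean_i) · (x_{k,j} - mean_j), with n-1 = 5.
  S[U,U] = ((0.3333)·(0.3333) + (1.3333)·(1.3333) + (-0.6667)·(-0.6667) + (-3.6667)·(-3.6667) + (2.3333)·(2.3333) + (0.3333)·(0.3333)) / 5 = 21.3333/5 = 4.2667
  S[U,V] = ((0.3333)·(2.8333) + (1.3333)·(0.8333) + (-0.6667)·(-4.1667) + (-3.6667)·(0.8333) + (2.3333)·(0.8333) + (0.3333)·(-1.1667)) / 5 = 3.3333/5 = 0.6667
  S[V,V] = ((2.8333)·(2.8333) + (0.8333)·(0.8333) + (-4.1667)·(-4.1667) + (0.8333)·(0.8333) + (0.8333)·(0.8333) + (-1.1667)·(-1.1667)) / 5 = 28.8333/5 = 5.7667

S is symmetric (S[j,i] = S[i,j]). Assembling:

S = [[4.2667, 0.6667],
 [0.6667, 5.7667]]


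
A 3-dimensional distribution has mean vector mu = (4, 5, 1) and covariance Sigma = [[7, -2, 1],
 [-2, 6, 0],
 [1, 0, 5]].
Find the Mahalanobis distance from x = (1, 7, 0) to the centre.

Step 1 — centre the observation: (x - mu) = (-3, 2, -1).

Step 2 — invert Sigma (cofactor / det for 3×3, or solve directly):
  Sigma^{-1} = [[0.163, 0.0543, -0.0326],
 [0.0543, 0.1848, -0.0109],
 [-0.0326, -0.0109, 0.2065]].

Step 3 — form the quadratic (x - mu)^T · Sigma^{-1} · (x - mu):
  Sigma^{-1} · (x - mu) = (-0.3478, 0.2174, -0.1304).
  (x - mu)^T · [Sigma^{-1} · (x - mu)] = (-3)·(-0.3478) + (2)·(0.2174) + (-1)·(-0.1304) = 1.6087.

Step 4 — take square root: d = √(1.6087) ≈ 1.2683.

d(x, mu) = √(1.6087) ≈ 1.2683


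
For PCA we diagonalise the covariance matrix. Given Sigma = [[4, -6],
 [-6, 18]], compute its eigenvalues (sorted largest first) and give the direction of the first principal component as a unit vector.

Step 1 — characteristic polynomial of 2×2 Sigma:
  det(Sigma - λI) = λ² - trace · λ + det = 0.
  trace = 4 + 18 = 22, det = 4·18 - (-6)² = 36.
Step 2 — discriminant:
  Δ = trace² - 4·det = 484 - 144 = 340.
Step 3 — eigenvalues:
  λ = (trace ± √Δ)/2 = (22 ± 18.4391)/2,
  λ_1 = 20.2195,  λ_2 = 1.7805.

Step 4 — unit eigenvector for λ_1: solve (Sigma - λ_1 I)v = 0. First row:
  (4 - 20.2195)·v_x + (-6)·v_y = 0, i.e. (-16.2195)·v_x + (-6)·v_y = 0,
  so v ∝ (b, λ_1 - a) = (-6, 16.2195); multiply by -1 so the first entry is positive: u = (6, -16.2195).
  ||u|| = √((6)² + (-16.2195)²) = √(299.0736) ≈ 17.2937,
  v_1 = u/||u|| ≈ (0.3469, -0.9379) (||v_1|| = 1).

λ_1 = 20.2195,  λ_2 = 1.7805;  v_1 ≈ (0.3469, -0.9379)


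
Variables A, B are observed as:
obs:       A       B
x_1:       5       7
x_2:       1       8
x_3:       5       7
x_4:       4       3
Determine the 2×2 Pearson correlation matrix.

Step 1 — column means:
  mean(A) = (5 + 1 + 5 + 4) / 4 = 15/4 = 3.75
  mean(B) = (7 + 8 + 7 + 3) / 4 = 25/4 = 6.25

Step 2 — sample variances and covariances s[i,j] = (1/(n-1)) · Σ_k (x_{k,i} - mean_i) · (x_{k,j} - mean_j), with n-1 = 3:
  s[A,A] = ((1.25)·(1.25) + (-2.75)·(-2.75) + (1.25)·(1.25) + (0.25)·(0.25)) / 3 = 10.75/3 = 3.5833
  s[A,B] = ((1.25)·(0.75) + (-2.75)·(1.75) + (1.25)·(0.75) + (0.25)·(-3.25)) / 3 = -3.75/3 = -1.25
  s[B,B] = ((0.75)·(0.75) + (1.75)·(1.75) + (0.75)·(0.75) + (-3.25)·(-3.25)) / 3 = 14.75/3 = 4.9167
  Sample standard deviations s_i = √(s[i,i]):
  s(A) = √(3.5833) = 1.893
  s(B) = √(4.9167) = 2.2174

Step 3 — r_{ij} = s_{ij} / (s_i · s_j):
  r[A,A] = 1 (diagonal).
  r[A,B] = -1.25 / (1.893 · 2.2174) = -1.25 / 4.1974 = -0.2978
  r[B,B] = 1 (diagonal).

R is symmetric with unit diagonal. Assembling:

R = [[1, -0.2978],
 [-0.2978, 1]]


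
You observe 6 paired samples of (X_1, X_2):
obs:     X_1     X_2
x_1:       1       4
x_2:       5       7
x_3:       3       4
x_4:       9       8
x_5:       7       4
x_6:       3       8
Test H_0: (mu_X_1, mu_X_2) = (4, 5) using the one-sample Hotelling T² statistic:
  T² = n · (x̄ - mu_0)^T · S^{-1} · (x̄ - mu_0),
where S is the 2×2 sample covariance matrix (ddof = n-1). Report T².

Step 1 — sample mean vector:
  mean(X_1) = (1 + 5 + 3 + 9 + 7 + 3) / 6 = 28/6 = 4.6667
  mean(X_2) = (4 + 7 + 4 + 8 + 4 + 8) / 6 = 35/6 = 5.8333
  x̄ = (4.6667, 5.8333),  deviation x̄ - mu_0 = (4.6667, 5.8333) - (4, 5) = (0.6667, 0.8333).

Step 2 — sample covariance matrix, S[i,j] = (1/(n-1)) · Σ_k (x_{k,i} - mean_i) · (x_{k,j} - mean_j), divisor n-1 = 5:
  S[X_1,X_1] = ((-3.6667)·(-3.6667) + (0.3333)·(0.3333) + (-1.6667)·(-1.6667) + (4.3333)·(4.3333) + (2.3333)·(2.3333) + (-1.6667)·(-1.6667)) / 5 = 43.3333/5 = 8.6667
  S[X_1,X_2] = ((-3.6667)·(-1.8333) + (0.3333)·(1.1667) + (-1.6667)·(-1.8333) + (4.3333)·(2.1667) + (2.3333)·(-1.8333) + (-1.6667)·(2.1667)) / 5 = 11.6667/5 = 2.3333
  S[X_2,X_2] = ((-1.8333)·(-1.8333) + (1.1667)·(1.1667) + (-1.8333)·(-1.8333) + (2.1667)·(2.1667) + (-1.8333)·(-1.8333) + (2.1667)·(2.1667)) / 5 = 20.8333/5 = 4.1667
  S = [[8.6667, 2.3333],
 [2.3333, 4.1667]].

Step 3 — invert S. det(S) = 8.6667·4.1667 - (2.3333)² = 30.6667.
  S^{-1} = (1/det) · [[d, -b], [-b, a]] = [[0.1359, -0.0761],
 [-0.0761, 0.2826]].

Step 4 — quadratic form (x̄ - mu_0)^T · S^{-1} · (x̄ - mu_0):
  S^{-1} · (x̄ - mu_0) = (0.0272, 0.1848),
  (x̄ - mu_0)^T · [...] = (0.6667)·(0.0272) + (0.8333)·(0.1848) = 0.1721.

Step 5 — scale by n: T² = 6 · 0.1721 = 1.0326.

T² ≈ 1.0326


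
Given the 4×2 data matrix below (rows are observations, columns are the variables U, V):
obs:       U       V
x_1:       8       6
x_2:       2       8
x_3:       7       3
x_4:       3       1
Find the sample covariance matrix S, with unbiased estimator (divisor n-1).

Step 1 — column means:
  mean(U) = (8 + 2 + 7 + 3) / 4 = 20/4 = 5
  mean(V) = (6 + 8 + 3 + 1) / 4 = 18/4 = 4.5

Step 2 — sample covariance S[i,j] = (1/(n-1)) · Σ_k (x_{k,i} - mean_i) · (x_{k,j} - mean_j), with n-1 = 3.
  S[U,U] = ((3)·(3) + (-3)·(-3) + (2)·(2) + (-2)·(-2)) / 3 = 26/3 = 8.6667
  S[U,V] = ((3)·(1.5) + (-3)·(3.5) + (2)·(-1.5) + (-2)·(-3.5)) / 3 = -2/3 = -0.6667
  S[V,V] = ((1.5)·(1.5) + (3.5)·(3.5) + (-1.5)·(-1.5) + (-3.5)·(-3.5)) / 3 = 29/3 = 9.6667

S is symmetric (S[j,i] = S[i,j]). Assembling:

S = [[8.6667, -0.6667],
 [-0.6667, 9.6667]]


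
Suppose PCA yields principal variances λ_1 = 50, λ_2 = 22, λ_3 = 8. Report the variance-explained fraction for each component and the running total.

Step 1 — total variance = trace(Sigma) = Σ λ_i = 50 + 22 + 8 = 80.

Step 2 — fraction explained by component i = λ_i / Σ λ:
  PC1: 50/80 = 0.625
  PC2: 22/80 = 0.275
  PC3: 8/80 = 0.1

Step 3 — cumulative fraction after k components = (λ_1 + ... + λ_k) / Σ λ:
  k = 1: 50/80 = 0.625
  k = 2: (50 + 22)/80 = 72/80 = 0.9
  k = 3: (50 + 22 + 8)/80 = 80/80 = 1

Summary (fraction, with percent):

explained: PC1 0.625 (62.5%), PC2 0.275 (27.5%), PC3 0.1 (10%);  cumulative: 0.625, 0.9, 1


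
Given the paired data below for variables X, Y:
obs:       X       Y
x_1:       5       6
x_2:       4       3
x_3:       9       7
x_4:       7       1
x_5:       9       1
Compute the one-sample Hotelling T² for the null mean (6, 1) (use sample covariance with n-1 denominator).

Step 1 — sample mean vector:
  mean(X) = (5 + 4 + 9 + 7 + 9) / 5 = 34/5 = 6.8
  mean(Y) = (6 + 3 + 7 + 1 + 1) / 5 = 18/5 = 3.6
  x̄ = (6.8, 3.6),  deviation x̄ - mu_0 = (6.8, 3.6) - (6, 1) = (0.8, 2.6).

Step 2 — sample covariance matrix, S[i,j] = (1/(n-1)) · Σ_k (x_{k,i} - mean_i) · (x_{k,j} - mean_j), divisor n-1 = 4:
  S[X,X] = ((-1.8)·(-1.8) + (-2.8)·(-2.8) + (2.2)·(2.2) + (0.2)·(0.2) + (2.2)·(2.2)) / 4 = 20.8/4 = 5.2
  S[X,Y] = ((-1.8)·(2.4) + (-2.8)·(-0.6) + (2.2)·(3.4) + (0.2)·(-2.6) + (2.2)·(-2.6)) / 4 = -1.4/4 = -0.35
  S[Y,Y] = ((2.4)·(2.4) + (-0.6)·(-0.6) + (3.4)·(3.4) + (-2.6)·(-2.6) + (-2.6)·(-2.6)) / 4 = 31.2/4 = 7.8
  S = [[5.2, -0.35],
 [-0.35, 7.8]].

Step 3 — invert S. det(S) = 5.2·7.8 - (-0.35)² = 40.4375.
  S^{-1} = (1/det) · [[d, -b], [-b, a]] = [[0.1929, 0.0087],
 [0.0087, 0.1286]].

Step 4 — quadratic form (x̄ - mu_0)^T · S^{-1} · (x̄ - mu_0):
  S^{-1} · (x̄ - mu_0) = (0.1768, 0.3413),
  (x̄ - mu_0)^T · [...] = (0.8)·(0.1768) + (2.6)·(0.3413) = 1.0287.

Step 5 — scale by n: T² = 5 · 1.0287 = 5.1437.

T² ≈ 5.1437


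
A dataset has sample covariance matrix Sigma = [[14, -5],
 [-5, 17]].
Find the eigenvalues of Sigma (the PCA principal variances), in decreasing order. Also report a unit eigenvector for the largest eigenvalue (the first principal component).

Step 1 — characteristic polynomial of 2×2 Sigma:
  det(Sigma - λI) = λ² - trace · λ + det = 0.
  trace = 14 + 17 = 31, det = 14·17 - (-5)² = 213.
Step 2 — discriminant:
  Δ = trace² - 4·det = 961 - 852 = 109.
Step 3 — eigenvalues:
  λ = (trace ± √Δ)/2 = (31 ± 10.4403)/2,
  λ_1 = 20.7202,  λ_2 = 10.2798.

Step 4 — unit eigenvector for λ_1: solve (Sigma - λ_1 I)v = 0. First row:
  (14 - 20.7202)·v_x + (-5)·v_y = 0, i.e. (-6.7202)·v_x + (-5)·v_y = 0,
  so v ∝ (b, λ_1 - a) = (-5, 6.7202); multiply by -1 so the first entry is positive: u = (5, -6.7202).
  ||u|| = √((5)² + (-6.7202)²) = √(70.1605) ≈ 8.3762,
  v_1 = u/||u|| ≈ (0.5969, -0.8023) (||v_1|| = 1).

λ_1 = 20.7202,  λ_2 = 10.2798;  v_1 ≈ (0.5969, -0.8023)


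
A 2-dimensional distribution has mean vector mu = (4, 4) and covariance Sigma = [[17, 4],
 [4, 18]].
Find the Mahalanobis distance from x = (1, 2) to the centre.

Step 1 — centre the observation: (x - mu) = (-3, -2).

Step 2 — invert Sigma. det(Sigma) = 17·18 - (4)² = 290.
  Sigma^{-1} = (1/det) · [[d, -b], [-b, a]] = [[0.0621, -0.0138],
 [-0.0138, 0.0586]].

Step 3 — form the quadratic (x - mu)^T · Sigma^{-1} · (x - mu):
  Sigma^{-1} · (x - mu) = (-0.1586, -0.0759).
  (x - mu)^T · [Sigma^{-1} · (x - mu)] = (-3)·(-0.1586) + (-2)·(-0.0759) = 0.6276.

Step 4 — take square root: d = √(0.6276) ≈ 0.7922.

d(x, mu) = √(0.6276) ≈ 0.7922


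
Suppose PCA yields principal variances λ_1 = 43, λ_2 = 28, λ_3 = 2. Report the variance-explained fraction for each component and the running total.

Step 1 — total variance = trace(Sigma) = Σ λ_i = 43 + 28 + 2 = 73.

Step 2 — fraction explained by component i = λ_i / Σ λ:
  PC1: 43/73 = 0.589
  PC2: 28/73 = 0.3836
  PC3: 2/73 = 0.0274

Step 3 — cumulative fraction after k components = (λ_1 + ... + λ_k) / Σ λ:
  k = 1: 43/73 = 0.589
  k = 2: (43 + 28)/73 = 71/73 = 0.9726
  k = 3: (43 + 28 + 2)/73 = 73/73 = 1

Summary (fraction, with percent):

explained: PC1 0.589 (58.9%), PC2 0.3836 (38.36%), PC3 0.0274 (2.74%);  cumulative: 0.589, 0.9726, 1


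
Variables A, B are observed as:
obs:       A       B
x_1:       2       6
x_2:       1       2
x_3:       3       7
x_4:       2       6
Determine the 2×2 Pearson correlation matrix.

Step 1 — column means:
  mean(A) = (2 + 1 + 3 + 2) / 4 = 8/4 = 2
  mean(B) = (6 + 2 + 7 + 6) / 4 = 21/4 = 5.25

Step 2 — sample variances and covariances s[i,j] = (1/(n-1)) · Σ_k (x_{k,i} - mean_i) · (x_{k,j} - mean_j), with n-1 = 3:
  s[A,A] = ((0)·(0) + (-1)·(-1) + (1)·(1) + (0)·(0)) / 3 = 2/3 = 0.6667
  s[A,B] = ((0)·(0.75) + (-1)·(-3.25) + (1)·(1.75) + (0)·(0.75)) / 3 = 5/3 = 1.6667
  s[B,B] = ((0.75)·(0.75) + (-3.25)·(-3.25) + (1.75)·(1.75) + (0.75)·(0.75)) / 3 = 14.75/3 = 4.9167
  Sample standard deviations s_i = √(s[i,i]):
  s(A) = √(0.6667) = 0.8165
  s(B) = √(4.9167) = 2.2174

Step 3 — r_{ij} = s_{ij} / (s_i · s_j):
  r[A,A] = 1 (diagonal).
  r[A,B] = 1.6667 / (0.8165 · 2.2174) = 1.6667 / 1.8105 = 0.9206
  r[B,B] = 1 (diagonal).

R is symmetric with unit diagonal. Assembling:

R = [[1, 0.9206],
 [0.9206, 1]]


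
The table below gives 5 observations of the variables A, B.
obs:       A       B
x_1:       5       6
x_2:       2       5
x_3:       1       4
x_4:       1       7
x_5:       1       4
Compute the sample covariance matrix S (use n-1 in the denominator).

Step 1 — column means:
  mean(A) = (5 + 2 + 1 + 1 + 1) / 5 = 10/5 = 2
  mean(B) = (6 + 5 + 4 + 7 + 4) / 5 = 26/5 = 5.2

Step 2 — sample covariance S[i,j] = (1/(n-1)) · Σ_k (x_{k,i} - mean_i) · (x_{k,j} - mean_j), with n-1 = 4.
  S[A,A] = ((3)·(3) + (0)·(0) + (-1)·(-1) + (-1)·(-1) + (-1)·(-1)) / 4 = 12/4 = 3
  S[A,B] = ((3)·(0.8) + (0)·(-0.2) + (-1)·(-1.2) + (-1)·(1.8) + (-1)·(-1.2)) / 4 = 3/4 = 0.75
  S[B,B] = ((0.8)·(0.8) + (-0.2)·(-0.2) + (-1.2)·(-1.2) + (1.8)·(1.8) + (-1.2)·(-1.2)) / 4 = 6.8/4 = 1.7

S is symmetric (S[j,i] = S[i,j]). Assembling:

S = [[3, 0.75],
 [0.75, 1.7]]


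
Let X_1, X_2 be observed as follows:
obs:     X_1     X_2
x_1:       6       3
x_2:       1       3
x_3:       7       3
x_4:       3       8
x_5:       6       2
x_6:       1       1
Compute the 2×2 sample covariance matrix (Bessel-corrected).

Step 1 — column means:
  mean(X_1) = (6 + 1 + 7 + 3 + 6 + 1) / 6 = 24/6 = 4
  mean(X_2) = (3 + 3 + 3 + 8 + 2 + 1) / 6 = 20/6 = 3.3333

Step 2 — sample covariance S[i,j] = (1/(n-1)) · Σ_k (x_{k,i} - mean_i) · (x_{k,j} - mean_j), with n-1 = 5.
  S[X_1,X_1] = ((2)·(2) + (-3)·(-3) + (3)·(3) + (-1)·(-1) + (2)·(2) + (-3)·(-3)) / 5 = 36/5 = 7.2
  S[X_1,X_2] = ((2)·(-0.3333) + (-3)·(-0.3333) + (3)·(-0.3333) + (-1)·(4.6667) + (2)·(-1.3333) + (-3)·(-2.3333)) / 5 = -1/5 = -0.2
  S[X_2,X_2] = ((-0.3333)·(-0.3333) + (-0.3333)·(-0.3333) + (-0.3333)·(-0.3333) + (4.6667)·(4.6667) + (-1.3333)·(-1.3333) + (-2.3333)·(-2.3333)) / 5 = 29.3333/5 = 5.8667

S is symmetric (S[j,i] = S[i,j]). Assembling:

S = [[7.2, -0.2],
 [-0.2, 5.8667]]


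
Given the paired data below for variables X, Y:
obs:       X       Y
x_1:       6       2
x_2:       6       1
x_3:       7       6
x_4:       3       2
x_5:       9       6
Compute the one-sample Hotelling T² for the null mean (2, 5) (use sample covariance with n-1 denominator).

Step 1 — sample mean vector:
  mean(X) = (6 + 6 + 7 + 3 + 9) / 5 = 31/5 = 6.2
  mean(Y) = (2 + 1 + 6 + 2 + 6) / 5 = 17/5 = 3.4
  x̄ = (6.2, 3.4),  deviation x̄ - mu_0 = (6.2, 3.4) - (2, 5) = (4.2, -1.6).

Step 2 — sample covariance matrix, S[i,j] = (1/(n-1)) · Σ_k (x_{k,i} - mean_i) · (x_{k,j} - mean_j), divisor n-1 = 4:
  S[X,X] = ((-0.2)·(-0.2) + (-0.2)·(-0.2) + (0.8)·(0.8) + (-3.2)·(-3.2) + (2.8)·(2.8)) / 4 = 18.8/4 = 4.7
  S[X,Y] = ((-0.2)·(-1.4) + (-0.2)·(-2.4) + (0.8)·(2.6) + (-3.2)·(-1.4) + (2.8)·(2.6)) / 4 = 14.6/4 = 3.65
  S[Y,Y] = ((-1.4)·(-1.4) + (-2.4)·(-2.4) + (2.6)·(2.6) + (-1.4)·(-1.4) + (2.6)·(2.6)) / 4 = 23.2/4 = 5.8
  S = [[4.7, 3.65],
 [3.65, 5.8]].

Step 3 — invert S. det(S) = 4.7·5.8 - (3.65)² = 13.9375.
  S^{-1} = (1/det) · [[d, -b], [-b, a]] = [[0.4161, -0.2619],
 [-0.2619, 0.3372]].

Step 4 — quadratic form (x̄ - mu_0)^T · S^{-1} · (x̄ - mu_0):
  S^{-1} · (x̄ - mu_0) = (2.1668, -1.6395),
  (x̄ - mu_0)^T · [...] = (4.2)·(2.1668) + (-1.6)·(-1.6395) = 11.7238.

Step 5 — scale by n: T² = 5 · 11.7238 = 58.6188.

T² ≈ 58.6188


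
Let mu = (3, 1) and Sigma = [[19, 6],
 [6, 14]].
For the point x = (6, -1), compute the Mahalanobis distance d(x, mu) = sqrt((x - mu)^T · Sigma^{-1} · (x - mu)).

Step 1 — centre the observation: (x - mu) = (3, -2).

Step 2 — invert Sigma. det(Sigma) = 19·14 - (6)² = 230.
  Sigma^{-1} = (1/det) · [[d, -b], [-b, a]] = [[0.0609, -0.0261],
 [-0.0261, 0.0826]].

Step 3 — form the quadratic (x - mu)^T · Sigma^{-1} · (x - mu):
  Sigma^{-1} · (x - mu) = (0.2348, -0.2435).
  (x - mu)^T · [Sigma^{-1} · (x - mu)] = (3)·(0.2348) + (-2)·(-0.2435) = 1.1913.

Step 4 — take square root: d = √(1.1913) ≈ 1.0915.

d(x, mu) = √(1.1913) ≈ 1.0915


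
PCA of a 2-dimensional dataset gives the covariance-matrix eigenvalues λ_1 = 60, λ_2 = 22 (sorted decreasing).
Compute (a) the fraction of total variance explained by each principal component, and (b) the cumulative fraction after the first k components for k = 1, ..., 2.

Step 1 — total variance = trace(Sigma) = Σ λ_i = 60 + 22 = 82.

Step 2 — fraction explained by component i = λ_i / Σ λ:
  PC1: 60/82 = 0.7317
  PC2: 22/82 = 0.2683

Step 3 — cumulative fraction after k components = (λ_1 + ... + λ_k) / Σ λ:
  k = 1: 60/82 = 0.7317
  k = 2: (60 + 22)/82 = 82/82 = 1

Summary (fraction, with percent):

explained: PC1 0.7317 (73.17%), PC2 0.2683 (26.83%);  cumulative: 0.7317, 1


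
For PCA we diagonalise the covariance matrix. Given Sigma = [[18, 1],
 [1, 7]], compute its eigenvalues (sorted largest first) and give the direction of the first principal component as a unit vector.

Step 1 — characteristic polynomial of 2×2 Sigma:
  det(Sigma - λI) = λ² - trace · λ + det = 0.
  trace = 18 + 7 = 25, det = 18·7 - (1)² = 125.
Step 2 — discriminant:
  Δ = trace² - 4·det = 625 - 500 = 125.
Step 3 — eigenvalues:
  λ = (trace ± √Δ)/2 = (25 ± 11.1803)/2,
  λ_1 = 18.0902,  λ_2 = 6.9098.

Step 4 — unit eigenvector for λ_1: solve (Sigma - λ_1 I)v = 0. First row:
  (18 - 18.0902)·v_x + (1)·v_y = 0, i.e. (-0.0902)·v_x + (1)·v_y = 0,
  so v ∝ (b, λ_1 - a) = (1, 0.0902) = u.
  ||u|| = √((1)² + (0.0902)²) = √(1.0081) ≈ 1.0041,
  v_1 = u/||u|| ≈ (0.996, 0.0898) (||v_1|| = 1).

λ_1 = 18.0902,  λ_2 = 6.9098;  v_1 ≈ (0.996, 0.0898)


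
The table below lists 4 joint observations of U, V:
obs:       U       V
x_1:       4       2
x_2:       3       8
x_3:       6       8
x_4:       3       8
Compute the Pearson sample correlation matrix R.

Step 1 — column means:
  mean(U) = (4 + 3 + 6 + 3) / 4 = 16/4 = 4
  mean(V) = (2 + 8 + 8 + 8) / 4 = 26/4 = 6.5

Step 2 — sample variances and covariances s[i,j] = (1/(n-1)) · Σ_k (x_{k,i} - mean_i) · (x_{k,j} - mean_j), with n-1 = 3:
  s[U,U] = ((0)·(0) + (-1)·(-1) + (2)·(2) + (-1)·(-1)) / 3 = 6/3 = 2
  s[U,V] = ((0)·(-4.5) + (-1)·(1.5) + (2)·(1.5) + (-1)·(1.5)) / 3 = 0/3 = 0
  s[V,V] = ((-4.5)·(-4.5) + (1.5)·(1.5) + (1.5)·(1.5) + (1.5)·(1.5)) / 3 = 27/3 = 9
  Sample standard deviations s_i = √(s[i,i]):
  s(U) = √(2) = 1.4142
  s(V) = √(9) = 3

Step 3 — r_{ij} = s_{ij} / (s_i · s_j):
  r[U,U] = 1 (diagonal).
  r[U,V] = 0 / (1.4142 · 3) = 0 / 4.2426 = 0
  r[V,V] = 1 (diagonal).

R is symmetric with unit diagonal. Assembling:

R = [[1, 0],
 [0, 1]]


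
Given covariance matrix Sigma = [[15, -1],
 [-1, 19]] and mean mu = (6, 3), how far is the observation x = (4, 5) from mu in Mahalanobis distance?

Step 1 — centre the observation: (x - mu) = (-2, 2).

Step 2 — invert Sigma. det(Sigma) = 15·19 - (-1)² = 284.
  Sigma^{-1} = (1/det) · [[d, -b], [-b, a]] = [[0.0669, 0.0035],
 [0.0035, 0.0528]].

Step 3 — form the quadratic (x - mu)^T · Sigma^{-1} · (x - mu):
  Sigma^{-1} · (x - mu) = (-0.1268, 0.0986).
  (x - mu)^T · [Sigma^{-1} · (x - mu)] = (-2)·(-0.1268) + (2)·(0.0986) = 0.4507.

Step 4 — take square root: d = √(0.4507) ≈ 0.6713.

d(x, mu) = √(0.4507) ≈ 0.6713


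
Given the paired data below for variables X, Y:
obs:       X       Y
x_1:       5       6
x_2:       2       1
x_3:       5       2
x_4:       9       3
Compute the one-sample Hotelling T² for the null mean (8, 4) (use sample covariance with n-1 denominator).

Step 1 — sample mean vector:
  mean(X) = (5 + 2 + 5 + 9) / 4 = 21/4 = 5.25
  mean(Y) = (6 + 1 + 2 + 3) / 4 = 12/4 = 3
  x̄ = (5.25, 3),  deviation x̄ - mu_0 = (5.25, 3) - (8, 4) = (-2.75, -1).

Step 2 — sample covariance matrix, S[i,j] = (1/(n-1)) · Σ_k (x_{k,i} - mean_i) · (x_{k,j} - mean_j), divisor n-1 = 3:
  S[X,X] = ((-0.25)·(-0.25) + (-3.25)·(-3.25) + (-0.25)·(-0.25) + (3.75)·(3.75)) / 3 = 24.75/3 = 8.25
  S[X,Y] = ((-0.25)·(3) + (-3.25)·(-2) + (-0.25)·(-1) + (3.75)·(0)) / 3 = 6/3 = 2
  S[Y,Y] = ((3)·(3) + (-2)·(-2) + (-1)·(-1) + (0)·(0)) / 3 = 14/3 = 4.6667
  S = [[8.25, 2],
 [2, 4.6667]].

Step 3 — invert S. det(S) = 8.25·4.6667 - (2)² = 34.5.
  S^{-1} = (1/det) · [[d, -b], [-b, a]] = [[0.1353, -0.058],
 [-0.058, 0.2391]].

Step 4 — quadratic form (x̄ - mu_0)^T · S^{-1} · (x̄ - mu_0):
  S^{-1} · (x̄ - mu_0) = (-0.314, -0.0797),
  (x̄ - mu_0)^T · [...] = (-2.75)·(-0.314) + (-1)·(-0.0797) = 0.9432.

Step 5 — scale by n: T² = 4 · 0.9432 = 3.7729.

T² ≈ 3.7729


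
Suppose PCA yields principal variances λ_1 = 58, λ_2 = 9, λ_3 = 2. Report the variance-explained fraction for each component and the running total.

Step 1 — total variance = trace(Sigma) = Σ λ_i = 58 + 9 + 2 = 69.

Step 2 — fraction explained by component i = λ_i / Σ λ:
  PC1: 58/69 = 0.8406
  PC2: 9/69 = 0.1304
  PC3: 2/69 = 0.029

Step 3 — cumulative fraction after k components = (λ_1 + ... + λ_k) / Σ λ:
  k = 1: 58/69 = 0.8406
  k = 2: (58 + 9)/69 = 67/69 = 0.971
  k = 3: (58 + 9 + 2)/69 = 69/69 = 1

Summary (fraction, with percent):

explained: PC1 0.8406 (84.06%), PC2 0.1304 (13.04%), PC3 0.029 (2.9%);  cumulative: 0.8406, 0.971, 1


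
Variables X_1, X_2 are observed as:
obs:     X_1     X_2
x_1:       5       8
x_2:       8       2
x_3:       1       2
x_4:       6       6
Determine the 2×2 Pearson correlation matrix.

Step 1 — column means:
  mean(X_1) = (5 + 8 + 1 + 6) / 4 = 20/4 = 5
  mean(X_2) = (8 + 2 + 2 + 6) / 4 = 18/4 = 4.5

Step 2 — sample variances and covariances s[i,j] = (1/(n-1)) · Σ_k (x_{k,i} - mean_i) · (x_{k,j} - mean_j), with n-1 = 3:
  s[X_1,X_1] = ((0)·(0) + (3)·(3) + (-4)·(-4) + (1)·(1)) / 3 = 26/3 = 8.6667
  s[X_1,X_2] = ((0)·(3.5) + (3)·(-2.5) + (-4)·(-2.5) + (1)·(1.5)) / 3 = 4/3 = 1.3333
  s[X_2,X_2] = ((3.5)·(3.5) + (-2.5)·(-2.5) + (-2.5)·(-2.5) + (1.5)·(1.5)) / 3 = 27/3 = 9
  Sample standard deviations s_i = √(s[i,i]):
  s(X_1) = √(8.6667) = 2.9439
  s(X_2) = √(9) = 3

Step 3 — r_{ij} = s_{ij} / (s_i · s_j):
  r[X_1,X_1] = 1 (diagonal).
  r[X_1,X_2] = 1.3333 / (2.9439 · 3) = 1.3333 / 8.8318 = 0.151
  r[X_2,X_2] = 1 (diagonal).

R is symmetric with unit diagonal. Assembling:

R = [[1, 0.151],
 [0.151, 1]]


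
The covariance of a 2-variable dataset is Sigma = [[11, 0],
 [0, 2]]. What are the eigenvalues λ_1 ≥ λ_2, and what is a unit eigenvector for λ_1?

Step 1 — characteristic polynomial of 2×2 Sigma:
  det(Sigma - λI) = λ² - trace · λ + det = 0.
  trace = 11 + 2 = 13, det = 11·2 - (0)² = 22.
Step 2 — discriminant:
  Δ = trace² - 4·det = 169 - 88 = 81.
Step 3 — eigenvalues:
  λ = (trace ± √Δ)/2 = (13 ± 9)/2,
  λ_1 = 11,  λ_2 = 2.

Step 4 — unit eigenvector for λ_1: Sigma is diagonal, so its eigenvectors are the coordinate axes. λ_1 = 11 is the diagonal entry on the first coordinate axis, hence
  v_1 = (1, 0) (||v_1|| = 1).

λ_1 = 11,  λ_2 = 2;  v_1 ≈ (1, 0)


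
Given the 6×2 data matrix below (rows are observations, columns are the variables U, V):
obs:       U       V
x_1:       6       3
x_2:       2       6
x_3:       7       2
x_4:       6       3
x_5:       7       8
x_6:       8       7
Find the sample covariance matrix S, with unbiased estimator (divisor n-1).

Step 1 — column means:
  mean(U) = (6 + 2 + 7 + 6 + 7 + 8) / 6 = 36/6 = 6
  mean(V) = (3 + 6 + 2 + 3 + 8 + 7) / 6 = 29/6 = 4.8333

Step 2 — sample covariance S[i,j] = (1/(n-1)) · Σ_k (x_{k,i} - mean_i) · (x_{k,j} - mean_j), with n-1 = 5.
  S[U,U] = ((0)·(0) + (-4)·(-4) + (1)·(1) + (0)·(0) + (1)·(1) + (2)·(2)) / 5 = 22/5 = 4.4
  S[U,V] = ((0)·(-1.8333) + (-4)·(1.1667) + (1)·(-2.8333) + (0)·(-1.8333) + (1)·(3.1667) + (2)·(2.1667)) / 5 = 0/5 = 0
  S[V,V] = ((-1.8333)·(-1.8333) + (1.1667)·(1.1667) + (-2.8333)·(-2.8333) + (-1.8333)·(-1.8333) + (3.1667)·(3.1667) + (2.1667)·(2.1667)) / 5 = 30.8333/5 = 6.1667

S is symmetric (S[j,i] = S[i,j]). Assembling:

S = [[4.4, 0],
 [0, 6.1667]]


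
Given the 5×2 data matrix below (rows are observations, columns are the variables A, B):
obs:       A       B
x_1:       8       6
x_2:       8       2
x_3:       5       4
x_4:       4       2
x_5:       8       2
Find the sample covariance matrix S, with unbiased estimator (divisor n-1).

Step 1 — column means:
  mean(A) = (8 + 8 + 5 + 4 + 8) / 5 = 33/5 = 6.6
  mean(B) = (6 + 2 + 4 + 2 + 2) / 5 = 16/5 = 3.2

Step 2 — sample covariance S[i,j] = (1/(n-1)) · Σ_k (x_{k,i} - mean_i) · (x_{k,j} - mean_j), with n-1 = 4.
  S[A,A] = ((1.4)·(1.4) + (1.4)·(1.4) + (-1.6)·(-1.6) + (-2.6)·(-2.6) + (1.4)·(1.4)) / 4 = 15.2/4 = 3.8
  S[A,B] = ((1.4)·(2.8) + (1.4)·(-1.2) + (-1.6)·(0.8) + (-2.6)·(-1.2) + (1.4)·(-1.2)) / 4 = 2.4/4 = 0.6
  S[B,B] = ((2.8)·(2.8) + (-1.2)·(-1.2) + (0.8)·(0.8) + (-1.2)·(-1.2) + (-1.2)·(-1.2)) / 4 = 12.8/4 = 3.2

S is symmetric (S[j,i] = S[i,j]). Assembling:

S = [[3.8, 0.6],
 [0.6, 3.2]]


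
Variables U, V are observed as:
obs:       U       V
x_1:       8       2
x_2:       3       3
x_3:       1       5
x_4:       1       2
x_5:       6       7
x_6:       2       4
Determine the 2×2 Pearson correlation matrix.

Step 1 — column means:
  mean(U) = (8 + 3 + 1 + 1 + 6 + 2) / 6 = 21/6 = 3.5
  mean(V) = (2 + 3 + 5 + 2 + 7 + 4) / 6 = 23/6 = 3.8333

Step 2 — sample variances and covariances s[i,j] = (1/(n-1)) · Σ_k (x_{k,i} - mean_i) · (x_{k,j} - mean_j), with n-1 = 5:
  s[U,U] = ((4.5)·(4.5) + (-0.5)·(-0.5) + (-2.5)·(-2.5) + (-2.5)·(-2.5) + (2.5)·(2.5) + (-1.5)·(-1.5)) / 5 = 41.5/5 = 8.3
  s[U,V] = ((4.5)·(-1.8333) + (-0.5)·(-0.8333) + (-2.5)·(1.1667) + (-2.5)·(-1.8333) + (2.5)·(3.1667) + (-1.5)·(0.1667)) / 5 = 1.5/5 = 0.3
  s[V,V] = ((-1.8333)·(-1.8333) + (-0.8333)·(-0.8333) + (1.1667)·(1.1667) + (-1.8333)·(-1.8333) + (3.1667)·(3.1667) + (0.1667)·(0.1667)) / 5 = 18.8333/5 = 3.7667
  Sample standard deviations s_i = √(s[i,i]):
  s(U) = √(8.3) = 2.881
  s(V) = √(3.7667) = 1.9408

Step 3 — r_{ij} = s_{ij} / (s_i · s_j):
  r[U,U] = 1 (diagonal).
  r[U,V] = 0.3 / (2.881 · 1.9408) = 0.3 / 5.5914 = 0.0537
  r[V,V] = 1 (diagonal).

R is symmetric with unit diagonal. Assembling:

R = [[1, 0.0537],
 [0.0537, 1]]


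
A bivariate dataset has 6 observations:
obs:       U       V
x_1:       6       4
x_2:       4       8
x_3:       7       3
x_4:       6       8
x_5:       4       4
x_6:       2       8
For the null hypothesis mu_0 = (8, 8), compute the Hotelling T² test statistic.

Step 1 — sample mean vector:
  mean(U) = (6 + 4 + 7 + 6 + 4 + 2) / 6 = 29/6 = 4.8333
  mean(V) = (4 + 8 + 3 + 8 + 4 + 8) / 6 = 35/6 = 5.8333
  x̄ = (4.8333, 5.8333),  deviation x̄ - mu_0 = (4.8333, 5.8333) - (8, 8) = (-3.1667, -2.1667).

Step 2 — sample covariance matrix, S[i,j] = (1/(n-1)) · Σ_k (x_{k,i} - mean_i) · (x_{k,j} - mean_j), divisor n-1 = 5:
  S[U,U] = ((1.1667)·(1.1667) + (-0.8333)·(-0.8333) + (2.1667)·(2.1667) + (1.1667)·(1.1667) + (-0.8333)·(-0.8333) + (-2.8333)·(-2.8333)) / 5 = 16.8333/5 = 3.3667
  S[U,V] = ((1.1667)·(-1.8333) + (-0.8333)·(2.1667) + (2.1667)·(-2.8333) + (1.1667)·(2.1667) + (-0.8333)·(-1.8333) + (-2.8333)·(2.1667)) / 5 = -12.1667/5 = -2.4333
  S[V,V] = ((-1.8333)·(-1.8333) + (2.1667)·(2.1667) + (-2.8333)·(-2.8333) + (2.1667)·(2.1667) + (-1.8333)·(-1.8333) + (2.1667)·(2.1667)) / 5 = 28.8333/5 = 5.7667
  S = [[3.3667, -2.4333],
 [-2.4333, 5.7667]].

Step 3 — invert S. det(S) = 3.3667·5.7667 - (-2.4333)² = 13.4933.
  S^{-1} = (1/det) · [[d, -b], [-b, a]] = [[0.4274, 0.1803],
 [0.1803, 0.2495]].

Step 4 — quadratic form (x̄ - mu_0)^T · S^{-1} · (x̄ - mu_0):
  S^{-1} · (x̄ - mu_0) = (-1.7441, -1.1117),
  (x̄ - mu_0)^T · [...] = (-3.1667)·(-1.7441) + (-2.1667)·(-1.1117) = 7.9315.

Step 5 — scale by n: T² = 6 · 7.9315 = 47.5889.

T² ≈ 47.5889


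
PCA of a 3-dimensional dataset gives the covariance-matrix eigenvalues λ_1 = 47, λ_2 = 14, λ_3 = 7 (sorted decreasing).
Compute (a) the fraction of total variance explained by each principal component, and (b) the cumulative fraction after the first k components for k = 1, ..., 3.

Step 1 — total variance = trace(Sigma) = Σ λ_i = 47 + 14 + 7 = 68.

Step 2 — fraction explained by component i = λ_i / Σ λ:
  PC1: 47/68 = 0.6912
  PC2: 14/68 = 0.2059
  PC3: 7/68 = 0.1029

Step 3 — cumulative fraction after k components = (λ_1 + ... + λ_k) / Σ λ:
  k = 1: 47/68 = 0.6912
  k = 2: (47 + 14)/68 = 61/68 = 0.8971
  k = 3: (47 + 14 + 7)/68 = 68/68 = 1

Summary (fraction, with percent):

explained: PC1 0.6912 (69.12%), PC2 0.2059 (20.59%), PC3 0.1029 (10.29%);  cumulative: 0.6912, 0.8971, 1
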